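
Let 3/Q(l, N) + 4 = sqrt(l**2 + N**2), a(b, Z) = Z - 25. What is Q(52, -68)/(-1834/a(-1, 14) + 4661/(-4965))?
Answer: 163845/16551697292 + 163845*sqrt(458)/16551697292 ≈ 0.00022175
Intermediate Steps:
a(b, Z) = -25 + Z
Q(l, N) = 3/(-4 + sqrt(N**2 + l**2)) (Q(l, N) = 3/(-4 + sqrt(l**2 + N**2)) = 3/(-4 + sqrt(N**2 + l**2)))
Q(52, -68)/(-1834/a(-1, 14) + 4661/(-4965)) = (3/(-4 + sqrt((-68)**2 + 52**2)))/(-1834/(-25 + 14) + 4661/(-4965)) = (3/(-4 + sqrt(4624 + 2704)))/(-1834/(-11) + 4661*(-1/4965)) = (3/(-4 + sqrt(7328)))/(-1834*(-1/11) - 4661/4965) = (3/(-4 + 4*sqrt(458)))/(1834/11 - 4661/4965) = (3/(-4 + 4*sqrt(458)))/(9054539/54615) = (3/(-4 + 4*sqrt(458)))*(54615/9054539) = 163845/(9054539*(-4 + 4*sqrt(458)))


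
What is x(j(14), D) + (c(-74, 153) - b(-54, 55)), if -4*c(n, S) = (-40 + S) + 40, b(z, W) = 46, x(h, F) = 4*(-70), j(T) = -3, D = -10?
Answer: -1457/4 ≈ -364.25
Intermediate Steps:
x(h, F) = -280
c(n, S) = -S/4 (c(n, S) = -((-40 + S) + 40)/4 = -S/4)
x(j(14), D) + (c(-74, 153) - b(-54, 55)) = -280 + (-¼*153 - 1*46) = -280 + (-153/4 - 46) = -280 - 337/4 = -1457/4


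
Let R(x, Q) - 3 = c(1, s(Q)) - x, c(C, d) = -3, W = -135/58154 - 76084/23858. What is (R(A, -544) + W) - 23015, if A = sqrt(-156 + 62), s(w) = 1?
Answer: -15968158208873/693719066 - I*sqrt(94) ≈ -23018.0 - 9.6954*I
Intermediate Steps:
W = -2213904883/693719066 (W = -135*1/58154 - 76084*1/23858 = -135/58154 - 38042/11929 = -2213904883/693719066 ≈ -3.1914)
A = I*sqrt(94) (A = sqrt(-94) = I*sqrt(94) ≈ 9.6954*I)
R(x, Q) = -x (R(x, Q) = 3 + (-3 - x) = -x)
(R(A, -544) + W) - 23015 = (-I*sqrt(94) - 2213904883/693719066) - 23015 = (-2213904883/693719066 - I*sqrt(94)) - 23015 = -15968158208873/693719066 - I*sqrt(94)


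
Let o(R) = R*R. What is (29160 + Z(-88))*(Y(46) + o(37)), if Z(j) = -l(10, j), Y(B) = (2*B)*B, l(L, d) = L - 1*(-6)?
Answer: 163235544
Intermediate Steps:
o(R) = R**2
l(L, d) = 6 + L (l(L, d) = L + 6 = 6 + L)
Y(B) = 2*B**2
Z(j) = -16 (Z(j) = -(6 + 10) = -1*16 = -16)
(29160 + Z(-88))*(Y(46) + o(37)) = (29160 - 16)*(2*46**2 + 37**2) = 29144*(2*2116 + 1369) = 29144*(4232 + 1369) = 29144*5601 = 163235544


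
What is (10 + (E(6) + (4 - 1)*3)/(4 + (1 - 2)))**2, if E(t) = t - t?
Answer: 169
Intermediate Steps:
E(t) = 0
(10 + (E(6) + (4 - 1)*3)/(4 + (1 - 2)))**2 = (10 + (0 + (4 - 1)*3)/(4 + (1 - 2)))**2 = (10 + (0 + 3*3)/(4 - 1))**2 = (10 + (0 + 9)/3)**2 = (10 + 9*(1/3))**2 = (10 + 3)**2 = 13**2 = 169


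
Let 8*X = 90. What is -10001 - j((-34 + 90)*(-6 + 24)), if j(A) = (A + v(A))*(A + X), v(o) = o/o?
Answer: -4153697/4 ≈ -1.0384e+6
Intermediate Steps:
X = 45/4 (X = (⅛)*90 = 45/4 ≈ 11.250)
v(o) = 1
j(A) = (1 + A)*(45/4 + A) (j(A) = (A + 1)*(A + 45/4) = (1 + A)*(45/4 + A))
-10001 - j((-34 + 90)*(-6 + 24)) = -10001 - (45/4 + ((-34 + 90)*(-6 + 24))² + 49*((-34 + 90)*(-6 + 24))/4) = -10001 - (45/4 + (56*18)² + 49*(56*18)/4) = -10001 - (45/4 + 1008² + (49/4)*1008) = -10001 - (45/4 + 1016064 + 12348) = -10001 - 1*4113693/4 = -10001 - 4113693/4 = -4153697/4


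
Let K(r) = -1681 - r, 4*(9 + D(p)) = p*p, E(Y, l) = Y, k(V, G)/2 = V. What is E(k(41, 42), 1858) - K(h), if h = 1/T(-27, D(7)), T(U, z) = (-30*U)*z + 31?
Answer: 9391503/5327 ≈ 1763.0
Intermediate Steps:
k(V, G) = 2*V
D(p) = -9 + p²/4 (D(p) = -9 + (p*p)/4 = -9 + p²/4)
T(U, z) = 31 - 30*U*z (T(U, z) = -30*U*z + 31 = 31 - 30*U*z)
h = 2/5327 (h = 1/(31 - 30*(-27)*(-9 + (¼)*7²)) = 1/(31 - 30*(-27)*(-9 + (¼)*49)) = 1/(31 - 30*(-27)*(-9 + 49/4)) = 1/(31 - 30*(-27)*13/4) = 1/(31 + 5265/2) = 1/(5327/2) = 2/5327 ≈ 0.00037545)
E(k(41, 42), 1858) - K(h) = 2*41 - (-1681 - 1*2/5327) = 82 - (-1681 - 2/5327) = 82 - 1*(-8954689/5327) = 82 + 8954689/5327 = 9391503/5327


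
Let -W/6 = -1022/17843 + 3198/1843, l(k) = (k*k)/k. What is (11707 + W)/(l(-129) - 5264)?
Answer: -54949930805/25335273151 ≈ -2.1689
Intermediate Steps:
l(k) = k (l(k) = k²/k = k)
W = -47295744/4697807 (W = -6*(-1022/17843 + 3198/1843) = -6*(-1022*1/17843 + 3198*(1/1843)) = -6*(-146/2549 + 3198/1843) = -6*7882624/4697807 = -47295744/4697807 ≈ -10.068)
(11707 + W)/(l(-129) - 5264) = (11707 - 47295744/4697807)/(-129 - 5264) = (54949930805/4697807)/(-5393) = (54949930805/4697807)*(-1/5393) = -54949930805/25335273151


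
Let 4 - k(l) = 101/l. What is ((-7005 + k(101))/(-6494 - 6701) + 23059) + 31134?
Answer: 715083637/13195 ≈ 54194.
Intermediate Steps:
k(l) = 4 - 101/l
((-7005 + k(101))/(-6494 - 6701) + 23059) + 31134 = ((-7005 + (4 - 101/101))/(-6494 - 6701) + 23059) + 31134 = ((-7005 + (4 - 101*1/101))/(-13195) + 23059) + 31134 = ((-7005 + (4 - 1))*(-1/13195) + 23059) + 31134 = ((-7005 + 3)*(-1/13195) + 23059) + 31134 = (-7002*(-1/13195) + 23059) + 31134 = (7002/13195 + 23059) + 31134 = 304270507/13195 + 31134 = 715083637/13195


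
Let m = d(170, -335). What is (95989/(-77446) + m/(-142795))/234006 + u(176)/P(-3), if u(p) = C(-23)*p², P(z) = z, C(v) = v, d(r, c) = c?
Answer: 122913871523782552375/517569864157884 ≈ 2.3748e+5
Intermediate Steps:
u(p) = -23*p²
m = -335
(95989/(-77446) + m/(-142795))/234006 + u(176)/P(-3) = (95989/(-77446) - 335/(-142795))/234006 - 23*176²/(-3) = (95989*(-1/77446) - 335*(-1/142795))*(1/234006) - 23*30976*(-⅓) = (-95989/77446 + 67/28559)*(1/234006) - 712448*(-⅓) = -2736160969/2211780314*1/234006 + 712448/3 = -2736160969/517569864157884 + 712448/3 = 122913871523782552375/517569864157884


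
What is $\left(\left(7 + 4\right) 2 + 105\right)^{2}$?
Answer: $16129$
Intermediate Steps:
$\left(\left(7 + 4\right) 2 + 105\right)^{2} = \left(11 \cdot 2 + 105\right)^{2} = \left(22 + 105\right)^{2} = 127^{2} = 16129$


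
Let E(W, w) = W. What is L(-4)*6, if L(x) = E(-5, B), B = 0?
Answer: -30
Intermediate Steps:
L(x) = -5
L(-4)*6 = -5*6 = -30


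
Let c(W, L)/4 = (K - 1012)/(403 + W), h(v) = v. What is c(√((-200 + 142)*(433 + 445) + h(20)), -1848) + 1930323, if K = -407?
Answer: 411760702671/213313 + 34056*I*√1414/213313 ≈ 1.9303e+6 + 6.0034*I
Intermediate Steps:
c(W, L) = -5676/(403 + W) (c(W, L) = 4*((-407 - 1012)/(403 + W)) = 4*(-1419/(403 + W)) = -5676/(403 + W))
c(√((-200 + 142)*(433 + 445) + h(20)), -1848) + 1930323 = -5676/(403 + √((-200 + 142)*(433 + 445) + 20)) + 1930323 = -5676/(403 + √(-58*878 + 20)) + 1930323 = -5676/(403 + √(-50924 + 20)) + 1930323 = -5676/(403 + √(-50904)) + 1930323 = -5676/(403 + 6*I*√1414) + 1930323 = 1930323 - 5676/(403 + 6*I*√1414)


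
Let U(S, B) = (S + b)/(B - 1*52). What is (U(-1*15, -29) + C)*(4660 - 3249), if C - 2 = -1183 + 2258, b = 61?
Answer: 123026501/81 ≈ 1.5188e+6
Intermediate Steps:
C = 1077 (C = 2 + (-1183 + 2258) = 2 + 1075 = 1077)
U(S, B) = (61 + S)/(-52 + B) (U(S, B) = (S + 61)/(B - 1*52) = (61 + S)/(B - 52) = (61 + S)/(-52 + B))
(U(-1*15, -29) + C)*(4660 - 3249) = ((61 - 1*15)/(-52 - 29) + 1077)*(4660 - 3249) = ((61 - 15)/(-81) + 1077)*1411 = (-1/81*46 + 1077)*1411 = (-46/81 + 1077)*1411 = (87191/81)*1411 = 123026501/81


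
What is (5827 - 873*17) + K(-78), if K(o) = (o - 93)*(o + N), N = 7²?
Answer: -4055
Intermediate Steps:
N = 49
K(o) = (-93 + o)*(49 + o) (K(o) = (o - 93)*(o + 49) = (-93 + o)*(49 + o))
(5827 - 873*17) + K(-78) = (5827 - 873*17) + (-4557 + (-78)² - 44*(-78)) = (5827 - 14841) + (-4557 + 6084 + 3432) = -9014 + 4959 = -4055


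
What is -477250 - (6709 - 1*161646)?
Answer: -322313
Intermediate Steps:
-477250 - (6709 - 1*161646) = -477250 - (6709 - 161646) = -477250 - 1*(-154937) = -477250 + 154937 = -322313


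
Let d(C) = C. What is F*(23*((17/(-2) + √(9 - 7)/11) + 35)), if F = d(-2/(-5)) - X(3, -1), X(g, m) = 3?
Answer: -15847/10 - 299*√2/55 ≈ -1592.4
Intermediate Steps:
F = -13/5 (F = -2/(-5) - 1*3 = -2*(-⅕) - 3 = ⅖ - 3 = -13/5 ≈ -2.6000)
F*(23*((17/(-2) + √(9 - 7)/11) + 35)) = -299*((17/(-2) + √(9 - 7)/11) + 35)/5 = -299*((17*(-½) + √2*(1/11)) + 35)/5 = -299*((-17/2 + √2/11) + 35)/5 = -299*(53/2 + √2/11)/5 = -13*(1219/2 + 23*√2/11)/5 = -15847/10 - 299*√2/55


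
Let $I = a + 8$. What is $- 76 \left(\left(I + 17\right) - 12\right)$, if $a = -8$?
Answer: $-380$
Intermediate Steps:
$I = 0$ ($I = -8 + 8 = 0$)
$- 76 \left(\left(I + 17\right) - 12\right) = - 76 \left(\left(0 + 17\right) - 12\right) = - 76 \left(17 - 12\right) = \left(-76\right) 5 = -380$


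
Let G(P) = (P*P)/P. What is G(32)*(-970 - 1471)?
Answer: -78112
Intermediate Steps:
G(P) = P (G(P) = P²/P = P)
G(32)*(-970 - 1471) = 32*(-970 - 1471) = 32*(-2441) = -78112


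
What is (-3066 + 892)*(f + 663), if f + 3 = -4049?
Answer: 7367686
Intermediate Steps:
f = -4052 (f = -3 - 4049 = -4052)
(-3066 + 892)*(f + 663) = (-3066 + 892)*(-4052 + 663) = -2174*(-3389) = 7367686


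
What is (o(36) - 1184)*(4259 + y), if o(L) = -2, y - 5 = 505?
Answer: -5656034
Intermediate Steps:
y = 510 (y = 5 + 505 = 510)
(o(36) - 1184)*(4259 + y) = (-2 - 1184)*(4259 + 510) = -1186*4769 = -5656034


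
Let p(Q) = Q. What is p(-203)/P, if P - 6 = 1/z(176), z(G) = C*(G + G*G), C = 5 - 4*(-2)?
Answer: -82210128/2429857 ≈ -33.833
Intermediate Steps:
C = 13 (C = 5 + 8 = 13)
z(G) = 13*G + 13*G**2 (z(G) = 13*(G + G*G) = 13*(G + G**2) = 13*G + 13*G**2)
P = 2429857/404976 (P = 6 + 1/(13*176*(1 + 176)) = 6 + 1/(13*176*177) = 6 + 1/404976 = 2429857/404976 ≈ 6.0000)
p(-203)/P = -203/2429857/404976 = -203*404976/2429857 = -82210128/2429857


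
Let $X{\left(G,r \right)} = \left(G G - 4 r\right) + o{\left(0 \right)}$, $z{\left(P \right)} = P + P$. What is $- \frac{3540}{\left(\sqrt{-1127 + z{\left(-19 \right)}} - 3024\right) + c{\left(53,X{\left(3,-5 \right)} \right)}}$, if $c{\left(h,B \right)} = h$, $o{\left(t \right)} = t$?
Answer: $\frac{5258670}{4414003} + \frac{1770 i \sqrt{1165}}{4414003} \approx 1.1914 + 0.013687 i$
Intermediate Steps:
$z{\left(P \right)} = 2 P$
$X{\left(G,r \right)} = G^{2} - 4 r$ ($X{\left(G,r \right)} = \left(G G - 4 r\right) + 0 = \left(G^{2} - 4 r\right) + 0 = G^{2} - 4 r$)
$- \frac{3540}{\left(\sqrt{-1127 + z{\left(-19 \right)}} - 3024\right) + c{\left(53,X{\left(3,-5 \right)} \right)}} = - \frac{3540}{\left(\sqrt{-1127 + 2 \left(-19\right)} - 3024\right) + 53} = - \frac{3540}{\left(\sqrt{-1127 - 38} - 3024\right) + 53} = - \frac{3540}{\left(\sqrt{-1165} - 3024\right) + 53} = - \frac{3540}{\left(i \sqrt{1165} - 3024\right) + 53} = - \frac{3540}{\left(-3024 + i \sqrt{1165}\right) + 53} = - \frac{3540}{-2971 + i \sqrt{1165}}$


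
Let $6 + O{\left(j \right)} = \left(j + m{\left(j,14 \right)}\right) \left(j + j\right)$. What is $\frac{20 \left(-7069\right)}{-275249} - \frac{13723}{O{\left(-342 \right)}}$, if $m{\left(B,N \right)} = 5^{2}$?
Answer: $\frac{26877052333}{59680038678} \approx 0.45035$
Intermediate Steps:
$m{\left(B,N \right)} = 25$
$O{\left(j \right)} = -6 + 2 j \left(25 + j\right)$ ($O{\left(j \right)} = -6 + \left(j + 25\right) \left(j + j\right) = -6 + \left(25 + j\right) 2 j = -6 + 2 j \left(25 + j\right)$)
$\frac{20 \left(-7069\right)}{-275249} - \frac{13723}{O{\left(-342 \right)}} = \frac{20 \left(-7069\right)}{-275249} - \frac{13723}{-6 + 2 \left(-342\right)^{2} + 50 \left(-342\right)} = \left(-141380\right) \left(- \frac{1}{275249}\right) - \frac{13723}{-6 + 2 \cdot 116964 - 17100} = \frac{141380}{275249} - \frac{13723}{-6 + 233928 - 17100} = \frac{141380}{275249} - \frac{13723}{216822} = \frac{26877052333}{59680038678}$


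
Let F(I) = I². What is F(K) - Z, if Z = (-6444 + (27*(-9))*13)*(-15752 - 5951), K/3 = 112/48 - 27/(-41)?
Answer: -350343645605/1681 ≈ -2.0841e+8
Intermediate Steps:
K = 368/41 (K = 3*(112/48 - 27/(-41)) = 3*(112*(1/48) - 27*(-1/41)) = 3*(7/3 + 27/41) = 3*(368/123) = 368/41 ≈ 8.9756)
Z = 208413909 (Z = (-6444 - 243*13)*(-21703) = (-6444 - 3159)*(-21703) = -9603*(-21703) = 208413909)
F(K) - Z = (368/41)² - 1*208413909 = 135424/1681 - 208413909 = -350343645605/1681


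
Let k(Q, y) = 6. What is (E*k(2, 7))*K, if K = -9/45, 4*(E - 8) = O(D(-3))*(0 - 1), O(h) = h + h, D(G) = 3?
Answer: -39/5 ≈ -7.8000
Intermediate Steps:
O(h) = 2*h
E = 13/2 (E = 8 + ((2*3)*(0 - 1))/4 = 8 + (6*(-1))/4 = 8 + (¼)*(-6) = 8 - 3/2 = 13/2 ≈ 6.5000)
K = -⅕ (K = -9*1/45 = -⅕ ≈ -0.20000)
(E*k(2, 7))*K = ((13/2)*6)*(-⅕) = 39*(-⅕) = -39/5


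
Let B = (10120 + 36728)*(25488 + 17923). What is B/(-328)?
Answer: -254214816/41 ≈ -6.2004e+6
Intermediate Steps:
B = 2033718528 (B = 46848*43411 = 2033718528)
B/(-328) = 2033718528/(-328) = 2033718528*(-1/328) = -254214816/41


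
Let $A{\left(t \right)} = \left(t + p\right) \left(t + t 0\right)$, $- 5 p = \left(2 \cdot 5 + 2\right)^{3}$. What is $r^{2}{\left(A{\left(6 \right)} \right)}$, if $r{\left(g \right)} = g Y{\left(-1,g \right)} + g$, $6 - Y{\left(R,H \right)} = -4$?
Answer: $\frac{12559236624}{25} \approx 5.0237 \cdot 10^{8}$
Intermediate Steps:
$Y{\left(R,H \right)} = 10$ ($Y{\left(R,H \right)} = 6 - -4 = 6 + 4 = 10$)
$p = - \frac{1728}{5}$ ($p = - \frac{\left(2 \cdot 5 + 2\right)^{3}}{5} = - \frac{\left(10 + 2\right)^{3}}{5} = - \frac{12^{3}}{5} = \left(- \frac{1}{5}\right) 1728 = - \frac{1728}{5} \approx -345.6$)
$A{\left(t \right)} = t \left(- \frac{1728}{5} + t\right)$ ($A{\left(t \right)} = \left(t - \frac{1728}{5}\right) \left(t + t 0\right) = \left(- \frac{1728}{5} + t\right) \left(t + 0\right) = \left(- \frac{1728}{5} + t\right) t = t \left(- \frac{1728}{5} + t\right)$)
$r{\left(g \right)} = 11 g$ ($r{\left(g \right)} = g 10 + g = 10 g + g = 11 g$)
$r^{2}{\left(A{\left(6 \right)} \right)} = \left(11 \cdot \frac{1}{5} \cdot 6 \left(-1728 + 5 \cdot 6\right)\right)^{2} = \left(11 \cdot \frac{1}{5} \cdot 6 \left(-1728 + 30\right)\right)^{2} = \left(11 \cdot \frac{1}{5} \cdot 6 \left(-1698\right)\right)^{2} = \left(11 \left(- \frac{10188}{5}\right)\right)^{2} = \left(- \frac{112068}{5}\right)^{2} = \frac{12559236624}{25}$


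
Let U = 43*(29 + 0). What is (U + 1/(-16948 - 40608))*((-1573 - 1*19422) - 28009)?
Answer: -879282827081/14389 ≈ -6.1108e+7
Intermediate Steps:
U = 1247 (U = 43*29 = 1247)
(U + 1/(-16948 - 40608))*((-1573 - 1*19422) - 28009) = (1247 + 1/(-16948 - 40608))*((-1573 - 1*19422) - 28009) = (1247 + 1/(-57556))*((-1573 - 19422) - 28009) = (1247 - 1/57556)*(-20995 - 28009) = (71772331/57556)*(-49004) = -879282827081/14389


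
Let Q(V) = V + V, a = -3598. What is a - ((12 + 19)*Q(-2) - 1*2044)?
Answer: -1430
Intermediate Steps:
Q(V) = 2*V
a - ((12 + 19)*Q(-2) - 1*2044) = -3598 - ((12 + 19)*(2*(-2)) - 1*2044) = -3598 - (31*(-4) - 2044) = -3598 - (-124 - 2044) = -3598 - 1*(-2168) = -3598 + 2168 = -1430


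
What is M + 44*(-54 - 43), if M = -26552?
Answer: -30820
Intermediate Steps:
M + 44*(-54 - 43) = -26552 + 44*(-54 - 43) = -26552 + 44*(-97) = -26552 - 4268 = -30820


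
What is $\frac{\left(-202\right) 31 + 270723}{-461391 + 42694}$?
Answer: $- \frac{264461}{418697} \approx -0.63163$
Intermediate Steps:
$\frac{\left(-202\right) 31 + 270723}{-461391 + 42694} = \frac{-6262 + 270723}{-418697} = 264461 \left(- \frac{1}{418697}\right) = - \frac{264461}{418697}$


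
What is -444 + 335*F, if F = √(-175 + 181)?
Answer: -444 + 335*√6 ≈ 376.58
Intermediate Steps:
F = √6 ≈ 2.4495
-444 + 335*F = -444 + 335*√6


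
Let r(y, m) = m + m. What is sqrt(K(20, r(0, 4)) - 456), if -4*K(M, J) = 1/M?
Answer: 191*I*sqrt(5)/20 ≈ 21.354*I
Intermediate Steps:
r(y, m) = 2*m
K(M, J) = -1/(4*M)
sqrt(K(20, r(0, 4)) - 456) = sqrt(-1/4/20 - 456) = sqrt(-1/4*1/20 - 456) = sqrt(-1/80 - 456) = sqrt(-36481/80) = 191*I*sqrt(5)/20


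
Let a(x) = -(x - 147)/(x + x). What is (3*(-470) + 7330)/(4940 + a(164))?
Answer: 1941760/1620303 ≈ 1.1984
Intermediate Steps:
a(x) = -(-147 + x)/(2*x)
(3*(-470) + 7330)/(4940 + a(164)) = (3*(-470) + 7330)/(4940 + (½)*(147 - 1*164)/164) = (-1410 + 7330)/(4940 + (½)*(1/164)*(147 - 164)) = 5920/(4940 + (½)*(1/164)*(-17)) = 5920/(4940 - 17/328) = 5920/(1620303/328) = 5920*(328/1620303) = 1941760/1620303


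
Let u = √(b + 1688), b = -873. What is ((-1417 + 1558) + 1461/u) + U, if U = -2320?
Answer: -2179 + 1461*√815/815 ≈ -2127.8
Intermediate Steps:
u = √815 (u = √(-873 + 1688) = √815 ≈ 28.548)
((-1417 + 1558) + 1461/u) + U = ((-1417 + 1558) + 1461/(√815)) - 2320 = (141 + 1461*(√815/815)) - 2320 = (141 + 1461*√815/815) - 2320 = -2179 + 1461*√815/815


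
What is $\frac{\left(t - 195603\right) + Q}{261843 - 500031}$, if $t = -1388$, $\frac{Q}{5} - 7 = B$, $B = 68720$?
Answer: $- \frac{36661}{59547} \approx -0.61566$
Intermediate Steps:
$Q = 343635$ ($Q = 35 + 5 \cdot 68720 = 35 + 343600 = 343635$)
$\frac{\left(t - 195603\right) + Q}{261843 - 500031} = \frac{\left(-1388 - 195603\right) + 343635}{261843 - 500031} = \frac{-196991 + 343635}{-238188} = 146644 \left(- \frac{1}{238188}\right) = - \frac{36661}{59547}$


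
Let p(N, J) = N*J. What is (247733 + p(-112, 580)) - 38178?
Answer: 144595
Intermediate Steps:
p(N, J) = J*N
(247733 + p(-112, 580)) - 38178 = (247733 + 580*(-112)) - 38178 = (247733 - 64960) - 38178 = 182773 - 38178 = 144595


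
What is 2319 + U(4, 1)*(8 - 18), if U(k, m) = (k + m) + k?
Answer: 2229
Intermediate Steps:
U(k, m) = m + 2*k
2319 + U(4, 1)*(8 - 18) = 2319 + (1 + 2*4)*(8 - 18) = 2319 + (1 + 8)*(-10) = 2319 + 9*(-10) = 2319 - 90 = 2229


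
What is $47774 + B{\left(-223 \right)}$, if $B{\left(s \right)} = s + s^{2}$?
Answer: $97280$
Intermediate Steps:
$47774 + B{\left(-223 \right)} = 47774 - 223 \left(1 - 223\right) = 47774 - -49506 = 47774 + 49506 = 97280$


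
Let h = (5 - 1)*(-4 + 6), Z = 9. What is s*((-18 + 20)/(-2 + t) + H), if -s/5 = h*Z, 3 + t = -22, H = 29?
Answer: -31240/3 ≈ -10413.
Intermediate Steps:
t = -25 (t = -3 - 22 = -25)
h = 8 (h = 4*2 = 8)
s = -360 (s = -40*9 = -5*72 = -360)
s*((-18 + 20)/(-2 + t) + H) = -360*((-18 + 20)/(-2 - 25) + 29) = -360*(2/(-27) + 29) = -360*(2*(-1/27) + 29) = -360*(-2/27 + 29) = -360*781/27 = -31240/3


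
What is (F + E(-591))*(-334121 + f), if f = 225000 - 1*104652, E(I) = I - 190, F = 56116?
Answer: -11829128955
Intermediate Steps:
E(I) = -190 + I
f = 120348 (f = 225000 - 104652 = 120348)
(F + E(-591))*(-334121 + f) = (56116 + (-190 - 591))*(-334121 + 120348) = (56116 - 781)*(-213773) = 55335*(-213773) = -11829128955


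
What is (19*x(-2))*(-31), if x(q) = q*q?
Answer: -2356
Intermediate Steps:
x(q) = q**2
(19*x(-2))*(-31) = (19*(-2)**2)*(-31) = (19*4)*(-31) = 76*(-31) = -2356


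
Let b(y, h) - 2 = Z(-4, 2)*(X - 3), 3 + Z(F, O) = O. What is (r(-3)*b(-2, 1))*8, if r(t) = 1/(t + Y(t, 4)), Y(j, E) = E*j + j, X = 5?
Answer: 0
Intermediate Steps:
Z(F, O) = -3 + O
Y(j, E) = j + E*j
b(y, h) = 0 (b(y, h) = 2 + (-3 + 2)*(5 - 3) = 2 - 1*2 = 2 - 2 = 0)
r(t) = 1/(6*t) (r(t) = 1/(t + t*(1 + 4)) = 1/(t + t*5) = 1/(t + 5*t) = 1/(6*t))
(r(-3)*b(-2, 1))*8 = (((⅙)/(-3))*0)*8 = (((⅙)*(-⅓))*0)*8 = -1/18*0*8 = 0*8 = 0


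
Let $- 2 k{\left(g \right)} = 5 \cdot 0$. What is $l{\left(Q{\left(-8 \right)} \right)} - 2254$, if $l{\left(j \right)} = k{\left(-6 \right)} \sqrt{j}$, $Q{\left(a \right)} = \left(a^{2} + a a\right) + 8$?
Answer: $-2254$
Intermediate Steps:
$k{\left(g \right)} = 0$ ($k{\left(g \right)} = - \frac{5 \cdot 0}{2} = \left(- \frac{1}{2}\right) 0 = 0$)
$Q{\left(a \right)} = 8 + 2 a^{2}$ ($Q{\left(a \right)} = \left(a^{2} + a^{2}\right) + 8 = 2 a^{2} + 8 = 8 + 2 a^{2}$)
$l{\left(j \right)} = 0$ ($l{\left(j \right)} = 0 \sqrt{j} = 0$)
$l{\left(Q{\left(-8 \right)} \right)} - 2254 = 0 - 2254 = -2254$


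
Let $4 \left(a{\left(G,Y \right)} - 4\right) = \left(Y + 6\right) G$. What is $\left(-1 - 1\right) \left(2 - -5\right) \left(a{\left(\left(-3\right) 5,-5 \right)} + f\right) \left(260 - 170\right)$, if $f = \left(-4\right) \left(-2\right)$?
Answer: $-10395$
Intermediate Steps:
$a{\left(G,Y \right)} = 4 + \frac{G \left(6 + Y\right)}{4}$ ($a{\left(G,Y \right)} = 4 + \frac{\left(Y + 6\right) G}{4} = 4 + \frac{\left(6 + Y\right) G}{4} = 4 + \frac{G \left(6 + Y\right)}{4}$)
$f = 8$
$\left(-1 - 1\right) \left(2 - -5\right) \left(a{\left(\left(-3\right) 5,-5 \right)} + f\right) \left(260 - 170\right) = \left(-1 - 1\right) \left(2 - -5\right) \left(\left(4 + \frac{3 \left(\left(-3\right) 5\right)}{2} + \frac{1}{4} \left(\left(-3\right) 5\right) \left(-5\right)\right) + 8\right) \left(260 - 170\right) = - 2 \left(2 + 5\right) \left(\left(4 + \frac{3}{2} \left(-15\right) + \frac{1}{4} \left(-15\right) \left(-5\right)\right) + 8\right) 90 = \left(-2\right) 7 \left(\left(4 - \frac{45}{2} + \frac{75}{4}\right) + 8\right) 90 = - 14 \left(\frac{1}{4} + 8\right) 90 = \left(-14\right) \frac{33}{4} \cdot 90 = \left(- \frac{231}{2}\right) 90 = -10395$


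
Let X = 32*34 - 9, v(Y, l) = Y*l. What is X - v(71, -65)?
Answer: 5694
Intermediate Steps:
X = 1079 (X = 1088 - 9 = 1079)
X - v(71, -65) = 1079 - 71*(-65) = 1079 - 1*(-4615) = 1079 + 4615 = 5694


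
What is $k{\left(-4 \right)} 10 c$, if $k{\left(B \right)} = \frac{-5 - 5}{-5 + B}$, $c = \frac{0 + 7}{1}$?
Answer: $\frac{700}{9} \approx 77.778$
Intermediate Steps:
$c = 7$ ($c = 7 \cdot 1 = 7$)
$k{\left(B \right)} = - \frac{10}{-5 + B}$
$k{\left(-4 \right)} 10 c = - \frac{10}{-5 - 4} \cdot 10 \cdot 7 = - \frac{10}{-9} \cdot 10 \cdot 7 = \left(-10\right) \left(- \frac{1}{9}\right) 10 \cdot 7 = \frac{10}{9} \cdot 10 \cdot 7 = \frac{100}{9} \cdot 7 = \frac{700}{9}$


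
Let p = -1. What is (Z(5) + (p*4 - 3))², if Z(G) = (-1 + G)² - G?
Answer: 16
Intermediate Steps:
(Z(5) + (p*4 - 3))² = (((-1 + 5)² - 1*5) + (-1*4 - 3))² = ((4² - 5) + (-4 - 3))² = ((16 - 5) - 7)² = (11 - 7)² = 4² = 16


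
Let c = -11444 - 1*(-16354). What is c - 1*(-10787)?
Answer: 15697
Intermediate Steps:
c = 4910 (c = -11444 + 16354 = 4910)
c - 1*(-10787) = 4910 - 1*(-10787) = 4910 + 10787 = 15697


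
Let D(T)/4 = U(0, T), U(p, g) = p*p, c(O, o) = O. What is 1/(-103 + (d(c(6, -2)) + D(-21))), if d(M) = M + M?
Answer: -1/91 ≈ -0.010989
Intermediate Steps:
U(p, g) = p**2
D(T) = 0 (D(T) = 4*0**2 = 4*0 = 0)
d(M) = 2*M
1/(-103 + (d(c(6, -2)) + D(-21))) = 1/(-103 + (2*6 + 0)) = 1/(-103 + (12 + 0)) = 1/(-103 + 12) = 1/(-91) = -1/91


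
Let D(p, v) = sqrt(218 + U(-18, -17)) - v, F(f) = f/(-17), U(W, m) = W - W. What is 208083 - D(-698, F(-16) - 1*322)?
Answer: 3531953/17 - sqrt(218) ≈ 2.0775e+5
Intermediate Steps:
U(W, m) = 0
F(f) = -f/17 (F(f) = f*(-1/17) = -f/17)
D(p, v) = sqrt(218) - v (D(p, v) = sqrt(218 + 0) - v = sqrt(218) - v)
208083 - D(-698, F(-16) - 1*322) = 208083 - (sqrt(218) - (-1/17*(-16) - 1*322)) = 208083 - (sqrt(218) - (16/17 - 322)) = 208083 - (sqrt(218) - 1*(-5458/17)) = 208083 - (sqrt(218) + 5458/17) = 208083 - (5458/17 + sqrt(218)) = 208083 + (-5458/17 - sqrt(218)) = 3531953/17 - sqrt(218)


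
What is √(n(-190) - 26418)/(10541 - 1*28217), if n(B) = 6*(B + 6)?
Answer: -I*√3058/5892 ≈ -0.0093855*I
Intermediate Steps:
n(B) = 36 + 6*B (n(B) = 6*(6 + B) = 36 + 6*B)
√(n(-190) - 26418)/(10541 - 1*28217) = √((36 + 6*(-190)) - 26418)/(10541 - 1*28217) = √((36 - 1140) - 26418)/(10541 - 28217) = √(-1104 - 26418)/(-17676) = √(-27522)*(-1/17676) = (3*I*√3058)*(-1/17676) = -I*√3058/5892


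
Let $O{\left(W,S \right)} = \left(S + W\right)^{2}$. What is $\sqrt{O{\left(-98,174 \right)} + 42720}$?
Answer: $4 \sqrt{3031} \approx 220.22$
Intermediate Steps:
$\sqrt{O{\left(-98,174 \right)} + 42720} = \sqrt{\left(174 - 98\right)^{2} + 42720} = \sqrt{76^{2} + 42720} = \sqrt{5776 + 42720} = \sqrt{48496} = 4 \sqrt{3031}$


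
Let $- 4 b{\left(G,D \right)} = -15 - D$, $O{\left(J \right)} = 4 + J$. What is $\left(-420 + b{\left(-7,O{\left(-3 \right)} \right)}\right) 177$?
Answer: $-73632$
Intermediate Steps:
$b{\left(G,D \right)} = \frac{15}{4} + \frac{D}{4}$ ($b{\left(G,D \right)} = - \frac{-15 - D}{4} = \frac{15}{4} + \frac{D}{4}$)
$\left(-420 + b{\left(-7,O{\left(-3 \right)} \right)}\right) 177 = \left(-420 + \left(\frac{15}{4} + \frac{4 - 3}{4}\right)\right) 177 = \left(-420 + \left(\frac{15}{4} + \frac{1}{4} \cdot 1\right)\right) 177 = \left(-420 + \left(\frac{15}{4} + \frac{1}{4}\right)\right) 177 = \left(-420 + 4\right) 177 = \left(-416\right) 177 = -73632$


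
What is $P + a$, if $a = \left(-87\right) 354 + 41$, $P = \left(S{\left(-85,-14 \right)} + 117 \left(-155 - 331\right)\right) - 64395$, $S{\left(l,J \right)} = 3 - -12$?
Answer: $-151999$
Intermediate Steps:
$S{\left(l,J \right)} = 15$ ($S{\left(l,J \right)} = 3 + 12 = 15$)
$P = -121242$ ($P = \left(15 + 117 \left(-155 - 331\right)\right) - 64395 = \left(15 + 117 \left(-486\right)\right) - 64395 = \left(15 - 56862\right) - 64395 = -56847 - 64395 = -121242$)
$a = -30757$ ($a = -30798 + 41 = -30757$)
$P + a = -121242 - 30757 = -151999$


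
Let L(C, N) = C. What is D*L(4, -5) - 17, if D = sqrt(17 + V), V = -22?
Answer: -17 + 4*I*sqrt(5) ≈ -17.0 + 8.9443*I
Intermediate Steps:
D = I*sqrt(5) (D = sqrt(17 - 22) = sqrt(-5) = I*sqrt(5) ≈ 2.2361*I)
D*L(4, -5) - 17 = (I*sqrt(5))*4 - 17 = 4*I*sqrt(5) - 17 = -17 + 4*I*sqrt(5)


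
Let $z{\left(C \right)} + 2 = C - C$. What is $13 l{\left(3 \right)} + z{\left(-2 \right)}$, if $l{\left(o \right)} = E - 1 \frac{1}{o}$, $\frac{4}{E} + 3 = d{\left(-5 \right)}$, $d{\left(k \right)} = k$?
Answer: $- \frac{77}{6} \approx -12.833$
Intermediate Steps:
$E = - \frac{1}{2}$ ($E = \frac{4}{-3 - 5} = \frac{4}{-8} = 4 \left(- \frac{1}{8}\right) = - \frac{1}{2} \approx -0.5$)
$l{\left(o \right)} = - \frac{1}{2} - \frac{1}{o}$ ($l{\left(o \right)} = - \frac{1}{2} - 1 \frac{1}{o} = - \frac{1}{2} - \frac{1}{o}$)
$z{\left(C \right)} = -2$ ($z{\left(C \right)} = -2 + \left(C - C\right) = -2 + 0 = -2$)
$13 l{\left(3 \right)} + z{\left(-2 \right)} = 13 \frac{-2 - 3}{2 \cdot 3} - 2 = 13 \cdot \frac{1}{2} \cdot \frac{1}{3} \left(-2 - 3\right) - 2 = 13 \cdot \frac{1}{2} \cdot \frac{1}{3} \left(-5\right) - 2 = 13 \left(- \frac{5}{6}\right) - 2 = - \frac{65}{6} - 2 = - \frac{77}{6}$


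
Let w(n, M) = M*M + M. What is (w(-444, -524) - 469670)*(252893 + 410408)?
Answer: -129753615018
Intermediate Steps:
w(n, M) = M + M² (w(n, M) = M² + M = M + M²)
(w(-444, -524) - 469670)*(252893 + 410408) = (-524*(1 - 524) - 469670)*(252893 + 410408) = (-524*(-523) - 469670)*663301 = (274052 - 469670)*663301 = -195618*663301 = -129753615018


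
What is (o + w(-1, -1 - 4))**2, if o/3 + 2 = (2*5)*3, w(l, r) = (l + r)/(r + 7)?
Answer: 6561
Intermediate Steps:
w(l, r) = (l + r)/(7 + r)
o = 84 (o = -6 + 3*((2*5)*3) = -6 + 3*(10*3) = -6 + 3*30 = -6 + 90 = 84)
(o + w(-1, -1 - 4))**2 = (84 + (-1 + (-1 - 4))/(7 + (-1 - 4)))**2 = (84 + (-1 - 5)/(7 - 5))**2 = (84 - 6/2)**2 = (84 + (1/2)*(-6))**2 = (84 - 3)**2 = 81**2 = 6561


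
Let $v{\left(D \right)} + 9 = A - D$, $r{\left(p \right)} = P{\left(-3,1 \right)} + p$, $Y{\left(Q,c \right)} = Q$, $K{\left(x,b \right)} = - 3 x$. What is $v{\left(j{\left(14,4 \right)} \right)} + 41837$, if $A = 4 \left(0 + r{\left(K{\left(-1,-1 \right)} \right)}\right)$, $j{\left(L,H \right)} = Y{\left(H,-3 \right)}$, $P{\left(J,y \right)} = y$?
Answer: $41840$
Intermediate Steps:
$r{\left(p \right)} = 1 + p$
$j{\left(L,H \right)} = H$
$A = 16$ ($A = 4 \left(0 + \left(1 - -3\right)\right) = 4 \left(0 + \left(1 + 3\right)\right) = 4 \left(0 + 4\right) = 4 \cdot 4 = 16$)
$v{\left(D \right)} = 7 - D$ ($v{\left(D \right)} = -9 - \left(-16 + D\right) = 7 - D$)
$v{\left(j{\left(14,4 \right)} \right)} + 41837 = \left(7 - 4\right) + 41837 = 3 + 41837 = 41840$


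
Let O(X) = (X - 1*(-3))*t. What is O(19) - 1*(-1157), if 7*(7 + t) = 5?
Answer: 7131/7 ≈ 1018.7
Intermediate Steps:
t = -44/7 (t = -7 + (⅐)*5 = -7 + 5/7 = -44/7 ≈ -6.2857)
O(X) = -132/7 - 44*X/7 (O(X) = (X - 1*(-3))*(-44/7) = (X + 3)*(-44/7) = (3 + X)*(-44/7) = -132/7 - 44*X/7)
O(19) - 1*(-1157) = (-132/7 - 44/7*19) - 1*(-1157) = (-132/7 - 836/7) + 1157 = -968/7 + 1157 = 7131/7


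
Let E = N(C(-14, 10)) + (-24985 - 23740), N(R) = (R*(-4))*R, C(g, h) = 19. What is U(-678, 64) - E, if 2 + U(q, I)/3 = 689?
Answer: 52230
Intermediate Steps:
U(q, I) = 2061 (U(q, I) = -6 + 3*689 = -6 + 2067 = 2061)
N(R) = -4*R**2 (N(R) = (-4*R)*R = -4*R**2)
E = -50169 (E = -4*19**2 + (-24985 - 23740) = -4*361 - 48725 = -1444 - 48725 = -50169)
U(-678, 64) - E = 2061 - 1*(-50169) = 2061 + 50169 = 52230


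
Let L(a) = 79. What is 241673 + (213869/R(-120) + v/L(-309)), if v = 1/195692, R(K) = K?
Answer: 111258944403077/463790040 ≈ 2.3989e+5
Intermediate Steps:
v = 1/195692 ≈ 5.1101e-6
241673 + (213869/R(-120) + v/L(-309)) = 241673 + (213869/(-120) + (1/195692)/79) = 241673 + (213869*(-1/120) + (1/195692)*(1/79)) = 241673 + (-213869/120 + 1/15459668) = 241673 - 826585933843/463790040 = 111258944403077/463790040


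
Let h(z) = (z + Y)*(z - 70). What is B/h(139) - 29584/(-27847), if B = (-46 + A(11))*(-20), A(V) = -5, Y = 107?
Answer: 88427126/78779163 ≈ 1.1225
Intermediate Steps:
h(z) = (-70 + z)*(107 + z) (h(z) = (z + 107)*(z - 70) = (107 + z)*(-70 + z) = (-70 + z)*(107 + z))
B = 1020 (B = (-46 - 5)*(-20) = -51*(-20) = 1020)
B/h(139) - 29584/(-27847) = 1020/(-7490 + 139² + 37*139) - 29584/(-27847) = 1020/(-7490 + 19321 + 5143) - 29584*(-1/27847) = 1020/16974 + 29584/27847 = 1020*(1/16974) + 29584/27847 = 170/2829 + 29584/27847 = 88427126/78779163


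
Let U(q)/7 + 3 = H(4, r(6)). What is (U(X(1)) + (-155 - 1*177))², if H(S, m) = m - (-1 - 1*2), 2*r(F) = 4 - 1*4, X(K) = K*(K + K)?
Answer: 110224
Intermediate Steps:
X(K) = 2*K² (X(K) = K*(2*K) = 2*K²)
r(F) = 0 (r(F) = (4 - 1*4)/2 = (4 - 4)/2 = (½)*0 = 0)
H(S, m) = 3 + m (H(S, m) = m - (-1 - 2) = m - 1*(-3) = m + 3 = 3 + m)
U(q) = 0 (U(q) = -21 + 7*(3 + 0) = -21 + 7*3 = -21 + 21 = 0)
(U(X(1)) + (-155 - 1*177))² = (0 + (-155 - 1*177))² = (0 + (-155 - 177))² = (0 - 332)² = (-332)² = 110224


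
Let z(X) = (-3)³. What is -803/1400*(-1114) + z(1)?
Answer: 428371/700 ≈ 611.96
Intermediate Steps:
z(X) = -27
-803/1400*(-1114) + z(1) = -803/1400*(-1114) - 27 = 447271/700 - 27 = 428371/700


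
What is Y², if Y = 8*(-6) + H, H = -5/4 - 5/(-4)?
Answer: 2304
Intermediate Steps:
H = 0 (H = -5*¼ - 5*(-¼) = -5/4 + 5/4 = 0)
Y = -48 (Y = 8*(-6) + 0 = -48 + 0 = -48)
Y² = (-48)² = 2304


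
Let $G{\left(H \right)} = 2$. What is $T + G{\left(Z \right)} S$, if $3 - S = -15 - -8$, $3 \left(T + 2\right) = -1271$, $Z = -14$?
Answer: $- \frac{1217}{3} \approx -405.67$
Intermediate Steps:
$T = - \frac{1277}{3}$ ($T = -2 + \frac{1}{3} \left(-1271\right) = -2 - \frac{1271}{3} = - \frac{1277}{3} \approx -425.67$)
$S = 10$ ($S = 3 - \left(-15 - -8\right) = 3 - \left(-15 + 8\right) = 3 - -7 = 3 + 7 = 10$)
$T + G{\left(Z \right)} S = - \frac{1277}{3} + 2 \cdot 10 = - \frac{1277}{3} + 20 = - \frac{1217}{3}$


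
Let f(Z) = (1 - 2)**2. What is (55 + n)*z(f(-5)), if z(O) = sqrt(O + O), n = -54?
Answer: sqrt(2) ≈ 1.4142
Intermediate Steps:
f(Z) = 1 (f(Z) = (-1)**2 = 1)
z(O) = sqrt(2)*sqrt(O) (z(O) = sqrt(2*O) = sqrt(2)*sqrt(O))
(55 + n)*z(f(-5)) = (55 - 54)*(sqrt(2)*sqrt(1)) = 1*(sqrt(2)*1) = 1*sqrt(2) = sqrt(2)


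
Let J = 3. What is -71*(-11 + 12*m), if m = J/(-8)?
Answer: 2201/2 ≈ 1100.5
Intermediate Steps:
m = -3/8 (m = 3/(-8) = 3*(-⅛) = -3/8 ≈ -0.37500)
-71*(-11 + 12*m) = -71*(-11 + 12*(-3/8)) = -71*(-11 - 9/2) = -71*(-31/2) = 2201/2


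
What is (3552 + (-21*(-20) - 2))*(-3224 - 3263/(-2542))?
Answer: -16261407825/1271 ≈ -1.2794e+7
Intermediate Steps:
(3552 + (-21*(-20) - 2))*(-3224 - 3263/(-2542)) = (3552 + (420 - 2))*(-3224 - 3263*(-1/2542)) = (3552 + 418)*(-3224 + 3263/2542) = 3970*(-8192145/2542) = -16261407825/1271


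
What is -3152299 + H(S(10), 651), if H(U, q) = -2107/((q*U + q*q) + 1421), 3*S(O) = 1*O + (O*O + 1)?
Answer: -202336616214/64187 ≈ -3.1523e+6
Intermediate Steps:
S(O) = 1/3 + O/3 + O**2/3 (S(O) = (1*O + (O*O + 1))/3 = (O + (O**2 + 1))/3 = (O + (1 + O**2))/3 = (1 + O + O**2)/3 = 1/3 + O/3 + O**2/3)
H(U, q) = -2107/(1421 + q**2 + U*q) (H(U, q) = -2107/((U*q + q**2) + 1421) = -2107/((q**2 + U*q) + 1421) = -2107/(1421 + q**2 + U*q))
-3152299 + H(S(10), 651) = -3152299 - 2107/(1421 + 651**2 + (1/3 + (1/3)*10 + (1/3)*10**2)*651) = -3152299 - 2107/(1421 + 423801 + (1/3 + 10/3 + (1/3)*100)*651) = -3152299 - 2107/(1421 + 423801 + (1/3 + 10/3 + 100/3)*651) = -3152299 - 2107/(1421 + 423801 + 37*651) = -3152299 - 2107/(1421 + 423801 + 24087) = -3152299 - 2107/449309 = -3152299 - 2107*1/449309 = -3152299 - 301/64187 = -202336616214/64187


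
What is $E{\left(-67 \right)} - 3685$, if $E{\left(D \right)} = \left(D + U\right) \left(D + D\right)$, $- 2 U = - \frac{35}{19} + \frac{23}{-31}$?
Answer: $\frac{3015603}{589} \approx 5119.9$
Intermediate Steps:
$U = \frac{761}{589}$ ($U = - \frac{- \frac{35}{19} + \frac{23}{-31}}{2} = - \frac{\left(-35\right) \frac{1}{19} + 23 \left(- \frac{1}{31}\right)}{2} = - \frac{- \frac{35}{19} - \frac{23}{31}}{2} = \left(- \frac{1}{2}\right) \left(- \frac{1522}{589}\right) = \frac{761}{589} \approx 1.292$)
$E{\left(D \right)} = 2 D \left(\frac{761}{589} + D\right)$ ($E{\left(D \right)} = \left(D + \frac{761}{589}\right) \left(D + D\right) = \left(\frac{761}{589} + D\right) 2 D = 2 D \left(\frac{761}{589} + D\right)$)
$E{\left(-67 \right)} - 3685 = \frac{2}{589} \left(-67\right) \left(761 + 589 \left(-67\right)\right) - 3685 = \frac{2}{589} \left(-67\right) \left(761 - 39463\right) - 3685 = \frac{2}{589} \left(-67\right) \left(-38702\right) - 3685 = \frac{5186068}{589} - 3685 = \frac{3015603}{589}$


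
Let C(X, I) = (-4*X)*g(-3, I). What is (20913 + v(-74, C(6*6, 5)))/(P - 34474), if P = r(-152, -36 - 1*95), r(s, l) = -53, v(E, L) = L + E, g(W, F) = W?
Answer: -21271/34527 ≈ -0.61607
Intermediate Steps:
C(X, I) = 12*X (C(X, I) = -4*X*(-3) = 12*X)
v(E, L) = E + L
P = -53
(20913 + v(-74, C(6*6, 5)))/(P - 34474) = (20913 + (-74 + 12*(6*6)))/(-53 - 34474) = (20913 + (-74 + 12*36))/(-34527) = (20913 + (-74 + 432))*(-1/34527) = (20913 + 358)*(-1/34527) = 21271*(-1/34527) = -21271/34527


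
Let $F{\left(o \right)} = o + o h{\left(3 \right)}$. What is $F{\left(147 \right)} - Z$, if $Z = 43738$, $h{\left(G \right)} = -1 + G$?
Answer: $-43297$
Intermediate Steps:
$F{\left(o \right)} = 3 o$ ($F{\left(o \right)} = o + o \left(-1 + 3\right) = o + o 2 = o + 2 o = 3 o$)
$F{\left(147 \right)} - Z = 3 \cdot 147 - 43738 = 441 - 43738 = -43297$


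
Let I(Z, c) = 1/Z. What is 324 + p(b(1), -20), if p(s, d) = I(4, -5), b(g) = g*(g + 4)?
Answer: 1297/4 ≈ 324.25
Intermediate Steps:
b(g) = g*(4 + g)
p(s, d) = 1/4
324 + p(b(1), -20) = 324 + 1/4 = 1297/4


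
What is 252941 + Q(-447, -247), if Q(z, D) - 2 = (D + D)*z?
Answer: 473761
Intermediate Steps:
Q(z, D) = 2 + 2*D*z (Q(z, D) = 2 + (D + D)*z = 2 + (2*D)*z = 2 + 2*D*z)
252941 + Q(-447, -247) = 252941 + (2 + 2*(-247)*(-447)) = 252941 + (2 + 220818) = 252941 + 220820 = 473761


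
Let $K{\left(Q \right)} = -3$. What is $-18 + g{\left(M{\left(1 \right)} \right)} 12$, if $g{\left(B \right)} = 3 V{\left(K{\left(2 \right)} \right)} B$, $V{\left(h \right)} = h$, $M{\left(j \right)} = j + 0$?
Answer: $-126$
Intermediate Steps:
$M{\left(j \right)} = j$
$g{\left(B \right)} = - 9 B$ ($g{\left(B \right)} = 3 \left(-3\right) B = - 9 B$)
$-18 + g{\left(M{\left(1 \right)} \right)} 12 = -18 + \left(-9\right) 1 \cdot 12 = -18 - 108 = -126$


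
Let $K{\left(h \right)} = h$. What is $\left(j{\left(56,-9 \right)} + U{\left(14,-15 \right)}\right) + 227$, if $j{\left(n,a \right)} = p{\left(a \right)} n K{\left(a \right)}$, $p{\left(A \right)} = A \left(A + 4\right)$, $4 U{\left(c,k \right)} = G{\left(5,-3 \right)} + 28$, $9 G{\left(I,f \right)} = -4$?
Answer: $- \frac{202015}{9} \approx -22446.0$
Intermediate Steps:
$G{\left(I,f \right)} = - \frac{4}{9}$ ($G{\left(I,f \right)} = \frac{1}{9} \left(-4\right) = - \frac{4}{9}$)
$U{\left(c,k \right)} = \frac{62}{9}$ ($U{\left(c,k \right)} = \frac{- \frac{4}{9} + 28}{4} = \frac{1}{4} \cdot \frac{248}{9} = \frac{62}{9}$)
$p{\left(A \right)} = A \left(4 + A\right)$
$j{\left(n,a \right)} = n a^{2} \left(4 + a\right)$ ($j{\left(n,a \right)} = a \left(4 + a\right) n a = a n \left(4 + a\right) a = n a^{2} \left(4 + a\right)$)
$\left(j{\left(56,-9 \right)} + U{\left(14,-15 \right)}\right) + 227 = \left(56 \left(-9\right)^{2} \left(4 - 9\right) + \frac{62}{9}\right) + 227 = \left(56 \cdot 81 \left(-5\right) + \frac{62}{9}\right) + 227 = \left(-22680 + \frac{62}{9}\right) + 227 = - \frac{204058}{9} + 227 = - \frac{202015}{9}$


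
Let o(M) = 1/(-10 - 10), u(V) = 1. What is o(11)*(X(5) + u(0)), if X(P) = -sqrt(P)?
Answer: -1/20 + sqrt(5)/20 ≈ 0.061803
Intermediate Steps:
o(M) = -1/20 (o(M) = 1/(-20) = -1/20)
o(11)*(X(5) + u(0)) = -(-sqrt(5) + 1)/20 = -(1 - sqrt(5))/20 = -1/20 + sqrt(5)/20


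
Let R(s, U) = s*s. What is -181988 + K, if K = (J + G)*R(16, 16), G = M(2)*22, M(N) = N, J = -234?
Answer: -230628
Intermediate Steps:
R(s, U) = s²
G = 44 (G = 2*22 = 44)
K = -48640 (K = (-234 + 44)*16² = -190*256 = -48640)
-181988 + K = -181988 - 48640 = -230628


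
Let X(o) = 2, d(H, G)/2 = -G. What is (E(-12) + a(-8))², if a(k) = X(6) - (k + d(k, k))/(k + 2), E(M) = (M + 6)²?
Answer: 13924/9 ≈ 1547.1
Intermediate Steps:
d(H, G) = -2*G (d(H, G) = 2*(-G) = -2*G)
E(M) = (6 + M)²
a(k) = 2 + k/(2 + k) (a(k) = 2 - (k - 2*k)/(k + 2) = 2 - (-k)/(2 + k) = 2 - (-1)*k/(2 + k) = 2 + k/(2 + k))
(E(-12) + a(-8))² = ((6 - 12)² + (4 + 3*(-8))/(2 - 8))² = ((-6)² + (4 - 24)/(-6))² = (36 - ⅙*(-20))² = (36 + 10/3)² = (118/3)² = 13924/9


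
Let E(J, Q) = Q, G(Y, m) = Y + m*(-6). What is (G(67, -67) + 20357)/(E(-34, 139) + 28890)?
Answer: 1602/2233 ≈ 0.71742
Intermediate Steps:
G(Y, m) = Y - 6*m
(G(67, -67) + 20357)/(E(-34, 139) + 28890) = ((67 - 6*(-67)) + 20357)/(139 + 28890) = ((67 + 402) + 20357)/29029 = (469 + 20357)*(1/29029) = 20826*(1/29029) = 1602/2233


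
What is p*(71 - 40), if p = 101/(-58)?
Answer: -3131/58 ≈ -53.983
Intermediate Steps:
p = -101/58 (p = 101*(-1/58) = -101/58 ≈ -1.7414)
p*(71 - 40) = -101*(71 - 40)/58 = -101/58*31 = -3131/58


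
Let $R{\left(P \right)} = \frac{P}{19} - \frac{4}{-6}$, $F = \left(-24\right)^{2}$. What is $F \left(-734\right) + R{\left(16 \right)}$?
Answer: $- \frac{24098602}{57} \approx -4.2278 \cdot 10^{5}$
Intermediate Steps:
$F = 576$
$R{\left(P \right)} = \frac{2}{3} + \frac{P}{19}$ ($R{\left(P \right)} = P \frac{1}{19} - - \frac{2}{3} = \frac{P}{19} + \frac{2}{3} = \frac{2}{3} + \frac{P}{19}$)
$F \left(-734\right) + R{\left(16 \right)} = 576 \left(-734\right) + \left(\frac{2}{3} + \frac{1}{19} \cdot 16\right) = -422784 + \left(\frac{2}{3} + \frac{16}{19}\right) = -422784 + \frac{86}{57} = - \frac{24098602}{57}$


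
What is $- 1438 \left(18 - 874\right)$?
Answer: $1230928$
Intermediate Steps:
$- 1438 \left(18 - 874\right) = \left(-1438\right) \left(-856\right) = 1230928$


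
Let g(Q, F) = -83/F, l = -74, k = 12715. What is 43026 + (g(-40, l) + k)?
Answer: 4124917/74 ≈ 55742.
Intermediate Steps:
43026 + (g(-40, l) + k) = 43026 + (-83/(-74) + 12715) = 43026 + (-83*(-1/74) + 12715) = 43026 + (83/74 + 12715) = 43026 + 940993/74 = 4124917/74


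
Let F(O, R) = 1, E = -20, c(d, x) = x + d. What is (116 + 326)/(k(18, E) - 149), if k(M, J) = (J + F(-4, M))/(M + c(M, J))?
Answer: -7072/2403 ≈ -2.9430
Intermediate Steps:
c(d, x) = d + x
k(M, J) = (1 + J)/(J + 2*M) (k(M, J) = (J + 1)/(M + (M + J)) = (1 + J)/(M + (J + M)) = (1 + J)/(J + 2*M))
(116 + 326)/(k(18, E) - 149) = (116 + 326)/((1 - 20)/(-20 + 2*18) - 149) = 442/(-19/(-20 + 36) - 149) = 442/(-19/16 - 149) = 442/(-2403/16) = 442*(-16/2403) = -7072/2403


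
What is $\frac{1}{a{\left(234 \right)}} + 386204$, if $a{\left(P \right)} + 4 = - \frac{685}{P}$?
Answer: $\frac{626036450}{1621} \approx 3.862 \cdot 10^{5}$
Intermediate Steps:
$a{\left(P \right)} = -4 - \frac{685}{P}$
$\frac{1}{a{\left(234 \right)}} + 386204 = \frac{1}{-4 - \frac{685}{234}} + 386204 = \frac{1}{- \frac{1621}{234}} + 386204 = - \frac{234}{1621} + 386204 = \frac{626036450}{1621}$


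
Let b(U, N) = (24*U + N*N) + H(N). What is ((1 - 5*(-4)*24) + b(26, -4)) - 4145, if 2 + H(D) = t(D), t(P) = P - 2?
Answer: -3032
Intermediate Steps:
t(P) = -2 + P
H(D) = -4 + D (H(D) = -2 + (-2 + D) = -4 + D)
b(U, N) = -4 + N + N² + 24*U (b(U, N) = (24*U + N*N) + (-4 + N) = (24*U + N²) + (-4 + N) = (N² + 24*U) + (-4 + N) = -4 + N + N² + 24*U)
((1 - 5*(-4)*24) + b(26, -4)) - 4145 = ((1 - 5*(-4)*24) + (-4 - 4 + (-4)² + 24*26)) - 4145 = ((1 + 20*24) + (-4 - 4 + 16 + 624)) - 4145 = ((1 + 480) + 632) - 4145 = (481 + 632) - 4145 = 1113 - 4145 = -3032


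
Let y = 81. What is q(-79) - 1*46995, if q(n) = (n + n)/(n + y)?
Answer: -47074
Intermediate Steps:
q(n) = 2*n/(81 + n) (q(n) = (n + n)/(n + 81) = (2*n)/(81 + n) = 2*n/(81 + n))
q(-79) - 1*46995 = 2*(-79)/(81 - 79) - 1*46995 = 2*(-79)/2 - 46995 = 2*(-79)*(½) - 46995 = -79 - 46995 = -47074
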